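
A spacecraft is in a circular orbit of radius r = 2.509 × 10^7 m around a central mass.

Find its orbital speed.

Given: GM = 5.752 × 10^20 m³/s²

For a circular orbit, gravity supplies the centripetal force, so v = √(GM / r).
v = √(5.752e+20 / 2.509e+07) m/s ≈ 4.788e+06 m/s = 4788 km/s.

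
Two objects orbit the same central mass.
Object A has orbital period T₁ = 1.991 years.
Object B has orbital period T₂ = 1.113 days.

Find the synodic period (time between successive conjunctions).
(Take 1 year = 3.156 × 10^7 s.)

Convert to SI: T₁ = 1.991 years = 6.2836e+07 s; T₂ = 1.113 days = 96163.2 s.
T_syn = |T₁ · T₂ / (T₁ − T₂)|.
T_syn = |6.2836e+07 · 96163.2 / (6.2836e+07 − 96163.2)| s ≈ 9.631e+04 s = 1.115 days.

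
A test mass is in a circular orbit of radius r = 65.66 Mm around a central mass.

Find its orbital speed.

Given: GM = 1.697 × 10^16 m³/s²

Convert to SI: r = 65.66 Mm = 6.566e+07 m.
For a circular orbit, gravity supplies the centripetal force, so v = √(GM / r).
v = √(1.697e+16 / 6.566e+07) m/s ≈ 1.608e+04 m/s = 16.08 km/s.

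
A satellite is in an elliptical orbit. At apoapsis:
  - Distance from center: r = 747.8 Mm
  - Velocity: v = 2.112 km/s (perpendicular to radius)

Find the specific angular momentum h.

Convert to SI: r = 747.8 Mm = 7.478e+08 m; v = 2.112 km/s = 2112 m/s.
With v perpendicular to r, h = r · v.
h = 7.478e+08 · 2112 m²/s ≈ 1.579e+12 m²/s.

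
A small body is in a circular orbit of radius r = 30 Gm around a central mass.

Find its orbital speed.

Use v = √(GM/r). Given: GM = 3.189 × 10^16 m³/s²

Convert to SI: r = 30 Gm = 3e+10 m.
For a circular orbit, gravity supplies the centripetal force, so v = √(GM / r).
v = √(3.189e+16 / 3e+10) m/s ≈ 1031 m/s = 1.031 km/s.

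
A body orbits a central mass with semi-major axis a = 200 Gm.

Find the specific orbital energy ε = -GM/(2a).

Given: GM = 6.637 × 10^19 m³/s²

Convert to SI: a = 200 Gm = 2e+11 m.
ε = −GM / (2a).
ε = −6.637e+19 / (2 · 2e+11) J/kg ≈ -1.659e+08 J/kg = -165.9 MJ/kg.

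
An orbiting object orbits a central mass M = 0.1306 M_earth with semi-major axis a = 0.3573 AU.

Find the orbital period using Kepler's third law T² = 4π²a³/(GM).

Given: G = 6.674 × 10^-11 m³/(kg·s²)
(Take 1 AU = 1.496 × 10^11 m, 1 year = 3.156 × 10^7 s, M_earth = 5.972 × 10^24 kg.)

Convert to SI: a = 0.3573 AU = 5.34521e+10 m; M = 0.1306 M_earth = 7.79943e+23 kg.
GM = G · M = 6.674e-11 · 7.79943e+23 = 5.20534e+13 m³/s².
Kepler's third law: T = 2π √(a³ / GM).
Substituting a = 5.34521e+10 m and GM = 5.20534e+13 m³/s²:
T = 2π √((5.34521e+10)³ / 5.20534e+13) s
T ≈ 1.076e+10 s = 341 years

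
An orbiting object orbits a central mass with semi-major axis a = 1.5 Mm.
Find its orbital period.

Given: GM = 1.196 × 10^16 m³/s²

Convert to SI: a = 1.5 Mm = 1.5e+06 m.
Kepler's third law: T = 2π √(a³ / GM).
Substituting a = 1.5e+06 m and GM = 1.196e+16 m³/s²:
T = 2π √((1.5e+06)³ / 1.196e+16) s
T ≈ 105.5 s = 1.759 minutes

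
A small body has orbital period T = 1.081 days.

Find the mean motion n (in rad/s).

Convert to SI: T = 1.081 days = 93398.4 s.
n = 2π / T.
n = 2π / 93398.4 s ≈ 6.727e-05 rad/s.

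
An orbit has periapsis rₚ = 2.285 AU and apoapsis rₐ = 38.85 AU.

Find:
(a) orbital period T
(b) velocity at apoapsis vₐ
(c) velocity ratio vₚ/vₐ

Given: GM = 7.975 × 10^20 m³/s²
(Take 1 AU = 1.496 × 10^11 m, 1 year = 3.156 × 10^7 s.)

Convert to SI: rₚ = 2.285 AU = 3.41836e+11 m; rₐ = 38.85 AU = 5.81196e+12 m.
(a) With a = (rₚ + rₐ)/2 = 3.0769e+12 m, T = 2π √(a³/GM) = 2π √((3.0769e+12)³/7.975e+20) s ≈ 1.201e+09 s
(b) With a = (rₚ + rₐ)/2 = 3.0769e+12 m, vₐ = √(GM (2/rₐ − 1/a)) = √(7.975e+20 · (2/5.81196e+12 − 1/3.0769e+12)) m/s ≈ 3904 m/s
(c) Conservation of angular momentum (rₚvₚ = rₐvₐ) gives vₚ/vₐ = rₐ/rₚ = 5.81196e+12/3.41836e+11 ≈ 17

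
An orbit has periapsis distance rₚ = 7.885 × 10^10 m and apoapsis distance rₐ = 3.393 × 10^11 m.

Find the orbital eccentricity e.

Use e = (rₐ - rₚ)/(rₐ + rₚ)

e = (rₐ − rₚ) / (rₐ + rₚ).
e = (3.393e+11 − 7.885e+10) / (3.393e+11 + 7.885e+10) = 2.6045e+11 / 4.1815e+11 ≈ 0.6229.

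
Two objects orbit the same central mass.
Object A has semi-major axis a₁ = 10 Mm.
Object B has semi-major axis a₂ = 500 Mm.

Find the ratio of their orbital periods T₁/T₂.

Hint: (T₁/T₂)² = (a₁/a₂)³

Convert to SI: a₁ = 10 Mm = 1e+07 m; a₂ = 500 Mm = 5e+08 m.
From Kepler's third law, (T₁/T₂)² = (a₁/a₂)³, so T₁/T₂ = (a₁/a₂)^(3/2).
a₁/a₂ = 1e+07 / 5e+08 = 0.02.
T₁/T₂ = (0.02)^(3/2) ≈ 0.002828.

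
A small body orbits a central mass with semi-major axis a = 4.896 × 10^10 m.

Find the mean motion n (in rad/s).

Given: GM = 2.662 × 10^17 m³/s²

n = √(GM / a³).
n = √(2.662e+17 / (4.896e+10)³) rad/s ≈ 4.763e-08 rad/s.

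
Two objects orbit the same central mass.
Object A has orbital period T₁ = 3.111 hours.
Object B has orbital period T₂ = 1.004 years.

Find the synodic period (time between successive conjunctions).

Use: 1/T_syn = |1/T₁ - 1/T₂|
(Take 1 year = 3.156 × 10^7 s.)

Convert to SI: T₁ = 3.111 hours = 11199.6 s; T₂ = 1.004 years = 3.16862e+07 s.
T_syn = |T₁ · T₂ / (T₁ − T₂)|.
T_syn = |11199.6 · 3.16862e+07 / (11199.6 − 3.16862e+07)| s ≈ 1.12e+04 s = 3.112 hours.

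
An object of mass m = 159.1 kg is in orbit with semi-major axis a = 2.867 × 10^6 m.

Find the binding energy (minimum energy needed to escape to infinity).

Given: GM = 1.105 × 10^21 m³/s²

Total orbital energy is E = −GMm/(2a); binding energy is E_bind = −E = GMm/(2a).
E_bind = 1.105e+21 · 159.1 / (2 · 2.867e+06) J ≈ 3.066e+16 J = 30.66 PJ.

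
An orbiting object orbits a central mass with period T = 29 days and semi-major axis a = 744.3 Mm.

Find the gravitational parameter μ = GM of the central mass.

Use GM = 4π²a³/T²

Convert to SI: T = 29 days = 2.5056e+06 s; a = 744.3 Mm = 7.443e+08 m.
GM = 4π² · a³ / T².
GM = 4π² · (7.443e+08)³ / (2.5056e+06)² m³/s² ≈ 2.593e+15 m³/s² = 2.593 × 10^15 m³/s².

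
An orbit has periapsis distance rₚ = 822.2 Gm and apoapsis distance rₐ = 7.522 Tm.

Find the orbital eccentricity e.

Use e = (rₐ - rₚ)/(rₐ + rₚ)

Convert to SI: rₚ = 822.2 Gm = 8.222e+11 m; rₐ = 7.522 Tm = 7.522e+12 m.
e = (rₐ − rₚ) / (rₐ + rₚ).
e = (7.522e+12 − 8.222e+11) / (7.522e+12 + 8.222e+11) = 6.6998e+12 / 8.3442e+12 ≈ 0.8029.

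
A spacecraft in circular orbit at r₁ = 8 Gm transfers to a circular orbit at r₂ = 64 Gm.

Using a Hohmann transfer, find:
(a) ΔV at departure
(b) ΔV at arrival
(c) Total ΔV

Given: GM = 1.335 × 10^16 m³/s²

Convert to SI: r₁ = 8 Gm = 8e+09 m; r₂ = 64 Gm = 6.4e+10 m.
Transfer semi-major axis: a_t = (r₁ + r₂)/2 = (8e+09 + 6.4e+10)/2 = 3.6e+10 m.
Circular speeds: v₁ = √(GM/r₁) = 1291.8 m/s, v₂ = √(GM/r₂) = 456.721 m/s.
Transfer speeds (vis-viva v² = GM(2/r − 1/a_t)): v₁ᵗ = 1722.4 m/s, v₂ᵗ = 215.3 m/s.
(a) ΔV₁ = |v₁ᵗ − v₁| ≈ 430.6 m/s = 430.6 m/s.
(b) ΔV₂ = |v₂ − v₂ᵗ| ≈ 241.4 m/s = 241.4 m/s.
(c) ΔV_total = ΔV₁ + ΔV₂ ≈ 672 m/s = 672 m/s.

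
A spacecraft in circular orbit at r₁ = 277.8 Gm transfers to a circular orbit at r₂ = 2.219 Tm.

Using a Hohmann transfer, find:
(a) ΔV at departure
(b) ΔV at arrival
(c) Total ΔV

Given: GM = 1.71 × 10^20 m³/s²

Convert to SI: r₁ = 277.8 Gm = 2.778e+11 m; r₂ = 2.219 Tm = 2.219e+12 m.
Transfer semi-major axis: a_t = (r₁ + r₂)/2 = (2.778e+11 + 2.219e+12)/2 = 1.2484e+12 m.
Circular speeds: v₁ = √(GM/r₁) = 24810.3 m/s, v₂ = √(GM/r₂) = 8778.48 m/s.
Transfer speeds (vis-viva v² = GM(2/r − 1/a_t)): v₁ᵗ = 33077.6 m/s, v₂ᵗ = 4141.03 m/s.
(a) ΔV₁ = |v₁ᵗ − v₁| ≈ 8267 m/s = 8.267 km/s.
(b) ΔV₂ = |v₂ − v₂ᵗ| ≈ 4637 m/s = 4.637 km/s.
(c) ΔV_total = ΔV₁ + ΔV₂ ≈ 1.29e+04 m/s = 12.9 km/s.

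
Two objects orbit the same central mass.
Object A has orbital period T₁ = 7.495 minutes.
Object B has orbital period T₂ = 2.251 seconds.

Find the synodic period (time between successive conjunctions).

Convert to SI: T₁ = 7.495 minutes = 449.7 s.
T_syn = |T₁ · T₂ / (T₁ − T₂)|.
T_syn = |449.7 · 2.251 / (449.7 − 2.251)| s ≈ 2.262 s = 2.262 seconds.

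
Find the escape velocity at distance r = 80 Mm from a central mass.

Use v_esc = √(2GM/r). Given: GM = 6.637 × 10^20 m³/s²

Convert to SI: r = 80 Mm = 8e+07 m.
Escape velocity comes from setting total energy to zero: ½v² − GM/r = 0 ⇒ v_esc = √(2GM / r).
v_esc = √(2 · 6.637e+20 / 8e+07) m/s ≈ 4.073e+06 m/s = 4073 km/s.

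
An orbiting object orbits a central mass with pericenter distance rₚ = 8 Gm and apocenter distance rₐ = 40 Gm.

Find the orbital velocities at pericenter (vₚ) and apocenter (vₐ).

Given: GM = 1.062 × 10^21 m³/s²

Convert to SI: rₚ = 8 Gm = 8e+09 m; rₐ = 40 Gm = 4e+10 m.
Use the vis-viva equation v² = GM(2/r − 1/a) with a = (rₚ + rₐ)/2 = (8e+09 + 4e+10)/2 = 2.4e+10 m.
vₚ = √(GM · (2/rₚ − 1/a)) = √(1.062e+21 · (2/8e+09 − 1/2.4e+10)) m/s ≈ 4.704e+05 m/s = 470.4 km/s.
vₐ = √(GM · (2/rₐ − 1/a)) = √(1.062e+21 · (2/4e+10 − 1/2.4e+10)) m/s ≈ 9.407e+04 m/s = 94.07 km/s.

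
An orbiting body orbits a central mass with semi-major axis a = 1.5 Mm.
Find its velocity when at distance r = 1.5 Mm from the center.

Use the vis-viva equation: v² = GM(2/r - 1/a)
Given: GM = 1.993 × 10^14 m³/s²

Convert to SI: a = 1.5 Mm = 1.5e+06 m; r = 1.5 Mm = 1.5e+06 m.
Vis-viva: v = √(GM · (2/r − 1/a)).
2/r − 1/a = 2/1.5e+06 − 1/1.5e+06 = 6.66667e-07 m⁻¹.
v = √(1.993e+14 · 6.66667e-07) m/s ≈ 1.153e+04 m/s = 11.53 km/s.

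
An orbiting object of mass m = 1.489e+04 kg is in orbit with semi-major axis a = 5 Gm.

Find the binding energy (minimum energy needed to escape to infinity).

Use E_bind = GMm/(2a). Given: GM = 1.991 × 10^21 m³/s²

Convert to SI: a = 5 Gm = 5e+09 m.
Total orbital energy is E = −GMm/(2a); binding energy is E_bind = −E = GMm/(2a).
E_bind = 1.991e+21 · 1.489e+04 / (2 · 5e+09) J ≈ 2.965e+15 J = 2.965 PJ.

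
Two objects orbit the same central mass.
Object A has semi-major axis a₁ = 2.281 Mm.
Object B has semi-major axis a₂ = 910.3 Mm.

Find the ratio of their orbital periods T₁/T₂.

Convert to SI: a₁ = 2.281 Mm = 2.281e+06 m; a₂ = 910.3 Mm = 9.103e+08 m.
From Kepler's third law, (T₁/T₂)² = (a₁/a₂)³, so T₁/T₂ = (a₁/a₂)^(3/2).
a₁/a₂ = 2.281e+06 / 9.103e+08 = 0.00250577.
T₁/T₂ = (0.00250577)^(3/2) ≈ 0.0001254.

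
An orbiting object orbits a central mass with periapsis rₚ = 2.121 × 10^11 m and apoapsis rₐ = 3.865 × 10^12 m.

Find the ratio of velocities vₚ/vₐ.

Conservation of angular momentum gives rₚvₚ = rₐvₐ, so vₚ/vₐ = rₐ/rₚ.
vₚ/vₐ = 3.865e+12 / 2.121e+11 ≈ 18.22.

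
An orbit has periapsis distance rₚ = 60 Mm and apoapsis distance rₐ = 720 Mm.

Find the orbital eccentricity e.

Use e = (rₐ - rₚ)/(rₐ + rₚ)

Convert to SI: rₚ = 60 Mm = 6e+07 m; rₐ = 720 Mm = 7.2e+08 m.
e = (rₐ − rₚ) / (rₐ + rₚ).
e = (7.2e+08 − 6e+07) / (7.2e+08 + 6e+07) = 6.6e+08 / 7.8e+08 ≈ 0.8462.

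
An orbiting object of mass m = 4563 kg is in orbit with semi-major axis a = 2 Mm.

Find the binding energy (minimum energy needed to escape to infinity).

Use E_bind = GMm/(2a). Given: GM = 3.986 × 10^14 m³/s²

Convert to SI: a = 2 Mm = 2e+06 m.
Total orbital energy is E = −GMm/(2a); binding energy is E_bind = −E = GMm/(2a).
E_bind = 3.986e+14 · 4563 / (2 · 2e+06) J ≈ 4.547e+11 J = 454.7 GJ.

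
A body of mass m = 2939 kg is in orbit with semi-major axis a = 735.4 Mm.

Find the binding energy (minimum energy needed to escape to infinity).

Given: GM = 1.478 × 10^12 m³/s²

Convert to SI: a = 735.4 Mm = 7.354e+08 m.
Total orbital energy is E = −GMm/(2a); binding energy is E_bind = −E = GMm/(2a).
E_bind = 1.478e+12 · 2939 / (2 · 7.354e+08) J ≈ 2.953e+06 J = 2.953 MJ.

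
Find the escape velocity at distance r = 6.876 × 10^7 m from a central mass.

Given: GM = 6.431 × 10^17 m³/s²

Escape velocity comes from setting total energy to zero: ½v² − GM/r = 0 ⇒ v_esc = √(2GM / r).
v_esc = √(2 · 6.431e+17 / 6.876e+07) m/s ≈ 1.368e+05 m/s = 136.8 km/s.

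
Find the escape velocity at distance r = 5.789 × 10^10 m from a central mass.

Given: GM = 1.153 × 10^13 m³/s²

Escape velocity comes from setting total energy to zero: ½v² − GM/r = 0 ⇒ v_esc = √(2GM / r).
v_esc = √(2 · 1.153e+13 / 5.789e+10) m/s ≈ 19.96 m/s = 19.96 m/s.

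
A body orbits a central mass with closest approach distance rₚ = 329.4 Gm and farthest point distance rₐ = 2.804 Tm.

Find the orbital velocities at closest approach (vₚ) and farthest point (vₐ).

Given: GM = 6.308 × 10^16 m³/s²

Convert to SI: rₚ = 329.4 Gm = 3.294e+11 m; rₐ = 2.804 Tm = 2.804e+12 m.
Use the vis-viva equation v² = GM(2/r − 1/a) with a = (rₚ + rₐ)/2 = (3.294e+11 + 2.804e+12)/2 = 1.5667e+12 m.
vₚ = √(GM · (2/rₚ − 1/a)) = √(6.308e+16 · (2/3.294e+11 − 1/1.5667e+12)) m/s ≈ 585.4 m/s = 585.4 m/s.
vₐ = √(GM · (2/rₐ − 1/a)) = √(6.308e+16 · (2/2.804e+12 − 1/1.5667e+12)) m/s ≈ 68.77 m/s = 68.77 m/s.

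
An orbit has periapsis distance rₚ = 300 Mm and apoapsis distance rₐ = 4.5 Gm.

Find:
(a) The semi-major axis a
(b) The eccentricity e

Convert to SI: rₚ = 300 Mm = 3e+08 m; rₐ = 4.5 Gm = 4.5e+09 m.
(a) a = (rₚ + rₐ) / 2 = (3e+08 + 4.5e+09) / 2 ≈ 2.4e+09 m = 2.4 Gm.
(b) e = (rₐ − rₚ) / (rₐ + rₚ) = (4.5e+09 − 3e+08) / (4.5e+09 + 3e+08) ≈ 0.875.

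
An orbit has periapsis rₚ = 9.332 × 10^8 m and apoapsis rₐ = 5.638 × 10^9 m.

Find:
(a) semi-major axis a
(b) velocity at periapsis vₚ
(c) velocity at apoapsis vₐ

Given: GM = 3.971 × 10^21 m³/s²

(a) a = (rₚ + rₐ)/2 = (9.332e+08 + 5.638e+09)/2 ≈ 3.286e+09 m
(b) With a = (rₚ + rₐ)/2 = 3.2856e+09 m, vₚ = √(GM (2/rₚ − 1/a)) = √(3.971e+21 · (2/9.332e+08 − 1/3.2856e+09)) m/s ≈ 2.702e+06 m/s
(c) With a = (rₚ + rₐ)/2 = 3.2856e+09 m, vₐ = √(GM (2/rₐ − 1/a)) = √(3.971e+21 · (2/5.638e+09 − 1/3.2856e+09)) m/s ≈ 4.473e+05 m/s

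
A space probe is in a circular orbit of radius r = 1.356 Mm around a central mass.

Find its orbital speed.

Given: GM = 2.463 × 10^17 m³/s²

Convert to SI: r = 1.356 Mm = 1.356e+06 m.
For a circular orbit, gravity supplies the centripetal force, so v = √(GM / r).
v = √(2.463e+17 / 1.356e+06) m/s ≈ 4.262e+05 m/s = 426.2 km/s.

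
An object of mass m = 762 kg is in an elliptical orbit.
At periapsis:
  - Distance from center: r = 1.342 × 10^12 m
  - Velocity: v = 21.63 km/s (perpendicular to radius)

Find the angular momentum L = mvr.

Convert to SI: v = 21.63 km/s = 21630 m/s.
Since v is perpendicular to r, L = m · v · r.
L = 762 · 21630 · 1.342e+12 kg·m²/s ≈ 2.212e+19 kg·m²/s.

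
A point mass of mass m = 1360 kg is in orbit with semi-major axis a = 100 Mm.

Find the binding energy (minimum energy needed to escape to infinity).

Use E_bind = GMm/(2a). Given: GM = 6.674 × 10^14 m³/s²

Convert to SI: a = 100 Mm = 1e+08 m.
Total orbital energy is E = −GMm/(2a); binding energy is E_bind = −E = GMm/(2a).
E_bind = 6.674e+14 · 1360 / (2 · 1e+08) J ≈ 4.538e+09 J = 4.538 GJ.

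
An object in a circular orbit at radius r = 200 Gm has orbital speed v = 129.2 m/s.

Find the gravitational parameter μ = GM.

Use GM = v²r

Convert to SI: r = 200 Gm = 2e+11 m.
For a circular orbit v² = GM/r, so GM = v² · r.
GM = (129.2)² · 2e+11 m³/s² ≈ 3.339e+15 m³/s² = 3.339 × 10^15 m³/s².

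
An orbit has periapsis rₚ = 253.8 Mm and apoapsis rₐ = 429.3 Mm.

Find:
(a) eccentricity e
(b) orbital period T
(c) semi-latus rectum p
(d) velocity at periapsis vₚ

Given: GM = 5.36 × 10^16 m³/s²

Convert to SI: rₚ = 253.8 Mm = 2.538e+08 m; rₐ = 429.3 Mm = 4.293e+08 m.
(a) e = (rₐ − rₚ)/(rₐ + rₚ) = (4.293e+08 − 2.538e+08)/(4.293e+08 + 2.538e+08) ≈ 0.2569
(b) With a = (rₚ + rₐ)/2 = 3.4155e+08 m, T = 2π √(a³/GM) = 2π √((3.4155e+08)³/5.36e+16) s ≈ 1.713e+05 s
(c) From a = (rₚ + rₐ)/2 = 3.4155e+08 m and e = (rₐ − rₚ)/(rₐ + rₚ) = 0.256917, p = a(1 − e²) = 3.4155e+08 · (1 − (0.256917)²) ≈ 3.19e+08 m
(d) With a = (rₚ + rₐ)/2 = 3.4155e+08 m, vₚ = √(GM (2/rₚ − 1/a)) = √(5.36e+16 · (2/2.538e+08 − 1/3.4155e+08)) m/s ≈ 1.629e+04 m/s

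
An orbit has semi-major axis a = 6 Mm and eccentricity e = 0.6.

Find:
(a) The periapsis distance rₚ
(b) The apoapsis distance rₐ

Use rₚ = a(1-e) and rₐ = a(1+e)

Convert to SI: a = 6 Mm = 6e+06 m.
(a) rₚ = a(1 − e) = 6e+06 · (1 − 0.6) = 6e+06 · 0.4 ≈ 2.4e+06 m = 2.4 Mm.
(b) rₐ = a(1 + e) = 6e+06 · (1 + 0.6) = 6e+06 · 1.6 ≈ 9.6e+06 m = 9.6 Mm.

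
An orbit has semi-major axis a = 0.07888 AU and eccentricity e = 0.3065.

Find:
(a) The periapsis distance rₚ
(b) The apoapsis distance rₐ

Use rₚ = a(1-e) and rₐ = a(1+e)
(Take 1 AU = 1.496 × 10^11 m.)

Convert to SI: a = 0.07888 AU = 1.18004e+10 m.
(a) rₚ = a(1 − e) = 1.18004e+10 · (1 − 0.3065) = 1.18004e+10 · 0.6935 ≈ 8.184e+09 m = 0.0547 AU.
(b) rₐ = a(1 + e) = 1.18004e+10 · (1 + 0.3065) = 1.18004e+10 · 1.3065 ≈ 1.542e+10 m = 0.1031 AU.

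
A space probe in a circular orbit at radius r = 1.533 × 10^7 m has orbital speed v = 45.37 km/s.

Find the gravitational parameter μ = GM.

Convert to SI: v = 45.37 km/s = 45370 m/s.
For a circular orbit v² = GM/r, so GM = v² · r.
GM = (45370)² · 1.533e+07 m³/s² ≈ 3.156e+16 m³/s² = 3.156 × 10^16 m³/s².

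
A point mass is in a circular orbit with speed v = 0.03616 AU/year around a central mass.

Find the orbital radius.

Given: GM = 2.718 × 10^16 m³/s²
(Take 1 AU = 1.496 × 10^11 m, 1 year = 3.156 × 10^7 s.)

Convert to SI: v = 0.03616 AU/year = 171.405 m/s.
For a circular orbit, v² = GM / r, so r = GM / v².
r = 2.718e+16 / (171.405)² m ≈ 9.251e+11 m = 6.184 AU.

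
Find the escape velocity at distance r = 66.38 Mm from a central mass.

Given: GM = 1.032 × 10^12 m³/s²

Convert to SI: r = 66.38 Mm = 6.638e+07 m.
Escape velocity comes from setting total energy to zero: ½v² − GM/r = 0 ⇒ v_esc = √(2GM / r).
v_esc = √(2 · 1.032e+12 / 6.638e+07) m/s ≈ 176.3 m/s = 176.3 m/s.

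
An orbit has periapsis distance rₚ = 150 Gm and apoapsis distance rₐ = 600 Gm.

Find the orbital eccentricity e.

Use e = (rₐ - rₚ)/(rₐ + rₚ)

Convert to SI: rₚ = 150 Gm = 1.5e+11 m; rₐ = 600 Gm = 6e+11 m.
e = (rₐ − rₚ) / (rₐ + rₚ).
e = (6e+11 − 1.5e+11) / (6e+11 + 1.5e+11) = 4.5e+11 / 7.5e+11 ≈ 0.6.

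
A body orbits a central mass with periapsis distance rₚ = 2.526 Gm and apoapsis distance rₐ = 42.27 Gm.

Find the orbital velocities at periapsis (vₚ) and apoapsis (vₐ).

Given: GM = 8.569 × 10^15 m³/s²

Convert to SI: rₚ = 2.526 Gm = 2.526e+09 m; rₐ = 42.27 Gm = 4.227e+10 m.
Use the vis-viva equation v² = GM(2/r − 1/a) with a = (rₚ + rₐ)/2 = (2.526e+09 + 4.227e+10)/2 = 2.2398e+10 m.
vₚ = √(GM · (2/rₚ − 1/a)) = √(8.569e+15 · (2/2.526e+09 − 1/2.2398e+10)) m/s ≈ 2530 m/s = 2.53 km/s.
vₐ = √(GM · (2/rₐ − 1/a)) = √(8.569e+15 · (2/4.227e+10 − 1/2.2398e+10)) m/s ≈ 151.2 m/s = 151.2 m/s.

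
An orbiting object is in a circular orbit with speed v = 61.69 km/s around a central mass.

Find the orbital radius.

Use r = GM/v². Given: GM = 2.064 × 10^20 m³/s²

Convert to SI: v = 61.69 km/s = 61690 m/s.
For a circular orbit, v² = GM / r, so r = GM / v².
r = 2.064e+20 / (61690)² m ≈ 5.424e+10 m = 54.24 Gm.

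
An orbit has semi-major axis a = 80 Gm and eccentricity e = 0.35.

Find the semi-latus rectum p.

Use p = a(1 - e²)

Convert to SI: a = 80 Gm = 8e+10 m.
p = a (1 − e²).
p = 8e+10 · (1 − (0.35)²) = 8e+10 · 0.8775 ≈ 7.02e+10 m = 70.2 Gm.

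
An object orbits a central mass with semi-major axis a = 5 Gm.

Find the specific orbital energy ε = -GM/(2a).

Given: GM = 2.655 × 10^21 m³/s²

Convert to SI: a = 5 Gm = 5e+09 m.
ε = −GM / (2a).
ε = −2.655e+21 / (2 · 5e+09) J/kg ≈ -2.655e+11 J/kg = -265.5 GJ/kg.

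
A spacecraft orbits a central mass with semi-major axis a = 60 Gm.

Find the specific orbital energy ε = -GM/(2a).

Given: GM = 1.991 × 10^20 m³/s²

Convert to SI: a = 60 Gm = 6e+10 m.
ε = −GM / (2a).
ε = −1.991e+20 / (2 · 6e+10) J/kg ≈ -1.659e+09 J/kg = -1.659 GJ/kg.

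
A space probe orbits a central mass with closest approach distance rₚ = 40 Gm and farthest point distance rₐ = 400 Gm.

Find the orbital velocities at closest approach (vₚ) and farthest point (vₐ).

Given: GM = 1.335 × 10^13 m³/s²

Convert to SI: rₚ = 40 Gm = 4e+10 m; rₐ = 400 Gm = 4e+11 m.
Use the vis-viva equation v² = GM(2/r − 1/a) with a = (rₚ + rₐ)/2 = (4e+10 + 4e+11)/2 = 2.2e+11 m.
vₚ = √(GM · (2/rₚ − 1/a)) = √(1.335e+13 · (2/4e+10 − 1/2.2e+11)) m/s ≈ 24.63 m/s = 24.63 m/s.
vₐ = √(GM · (2/rₐ − 1/a)) = √(1.335e+13 · (2/4e+11 − 1/2.2e+11)) m/s ≈ 2.463 m/s = 2.463 m/s.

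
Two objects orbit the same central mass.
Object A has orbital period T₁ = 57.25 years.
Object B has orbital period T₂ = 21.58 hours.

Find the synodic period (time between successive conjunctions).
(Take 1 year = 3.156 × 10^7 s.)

Convert to SI: T₁ = 57.25 years = 1.80681e+09 s; T₂ = 21.58 hours = 77688 s.
T_syn = |T₁ · T₂ / (T₁ − T₂)|.
T_syn = |1.80681e+09 · 77688 / (1.80681e+09 − 77688)| s ≈ 7.769e+04 s = 21.58 hours.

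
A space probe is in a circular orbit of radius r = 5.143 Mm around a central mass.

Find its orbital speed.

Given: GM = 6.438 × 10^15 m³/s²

Convert to SI: r = 5.143 Mm = 5.143e+06 m.
For a circular orbit, gravity supplies the centripetal force, so v = √(GM / r).
v = √(6.438e+15 / 5.143e+06) m/s ≈ 3.538e+04 m/s = 35.38 km/s.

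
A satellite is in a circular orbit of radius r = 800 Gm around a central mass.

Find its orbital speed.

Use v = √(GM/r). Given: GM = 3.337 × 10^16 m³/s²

Convert to SI: r = 800 Gm = 8e+11 m.
For a circular orbit, gravity supplies the centripetal force, so v = √(GM / r).
v = √(3.337e+16 / 8e+11) m/s ≈ 204.2 m/s = 204.2 m/s.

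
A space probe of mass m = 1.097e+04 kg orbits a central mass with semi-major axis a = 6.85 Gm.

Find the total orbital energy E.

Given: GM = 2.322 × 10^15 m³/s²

Convert to SI: a = 6.85 Gm = 6.85e+09 m.
E = −GMm / (2a).
E = −2.322e+15 · 1.097e+04 / (2 · 6.85e+09) J ≈ -1.859e+09 J = -1.859 GJ.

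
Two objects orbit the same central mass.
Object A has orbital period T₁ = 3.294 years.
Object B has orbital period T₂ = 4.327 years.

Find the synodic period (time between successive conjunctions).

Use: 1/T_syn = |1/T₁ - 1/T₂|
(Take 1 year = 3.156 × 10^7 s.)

Convert to SI: T₁ = 3.294 years = 1.03959e+08 s; T₂ = 4.327 years = 1.3656e+08 s.
T_syn = |T₁ · T₂ / (T₁ − T₂)|.
T_syn = |1.03959e+08 · 1.3656e+08 / (1.03959e+08 − 1.3656e+08)| s ≈ 4.355e+08 s = 13.8 years.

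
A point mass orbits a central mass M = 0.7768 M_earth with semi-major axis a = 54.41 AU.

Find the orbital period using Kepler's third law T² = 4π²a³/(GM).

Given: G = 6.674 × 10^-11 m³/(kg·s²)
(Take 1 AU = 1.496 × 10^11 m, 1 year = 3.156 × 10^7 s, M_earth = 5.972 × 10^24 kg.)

Convert to SI: a = 54.41 AU = 8.13974e+12 m; M = 0.7768 M_earth = 4.63905e+24 kg.
GM = G · M = 6.674e-11 · 4.63905e+24 = 3.0961e+14 m³/s².
Kepler's third law: T = 2π √(a³ / GM).
Substituting a = 8.13974e+12 m and GM = 3.0961e+14 m³/s²:
T = 2π √((8.13974e+12)³ / 3.0961e+14) s
T ≈ 8.293e+12 s = 2.628e+05 years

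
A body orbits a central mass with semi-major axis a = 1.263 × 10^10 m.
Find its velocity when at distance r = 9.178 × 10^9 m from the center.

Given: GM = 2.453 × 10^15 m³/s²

Vis-viva: v = √(GM · (2/r − 1/a)).
2/r − 1/a = 2/9.178e+09 − 1/1.263e+10 = 1.38736e-10 m⁻¹.
v = √(2.453e+15 · 1.38736e-10) m/s ≈ 583.4 m/s = 583.4 m/s.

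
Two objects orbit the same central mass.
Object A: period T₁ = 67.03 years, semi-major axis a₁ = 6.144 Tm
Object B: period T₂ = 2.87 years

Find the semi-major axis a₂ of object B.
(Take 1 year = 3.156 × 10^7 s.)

Convert to SI: T₁ = 67.03 years = 2.11547e+09 s; a₁ = 6.144 Tm = 6.144e+12 m; T₂ = 2.87 years = 9.05772e+07 s.
Kepler's third law: (T₁/T₂)² = (a₁/a₂)³ ⇒ a₂ = a₁ · (T₂/T₁)^(2/3).
T₂/T₁ = 9.05772e+07 / 2.11547e+09 = 0.0428166.
a₂ = 6.144e+12 · (0.0428166)^(2/3) m ≈ 7.52e+11 m = 752 Gm.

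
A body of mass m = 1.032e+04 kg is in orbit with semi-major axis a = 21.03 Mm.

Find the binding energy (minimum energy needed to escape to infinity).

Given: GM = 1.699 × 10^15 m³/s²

Convert to SI: a = 21.03 Mm = 2.103e+07 m.
Total orbital energy is E = −GMm/(2a); binding energy is E_bind = −E = GMm/(2a).
E_bind = 1.699e+15 · 1.032e+04 / (2 · 2.103e+07) J ≈ 4.169e+11 J = 416.9 GJ.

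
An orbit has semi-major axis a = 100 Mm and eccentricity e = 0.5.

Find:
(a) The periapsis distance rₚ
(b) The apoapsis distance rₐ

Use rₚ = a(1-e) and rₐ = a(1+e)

Convert to SI: a = 100 Mm = 1e+08 m.
(a) rₚ = a(1 − e) = 1e+08 · (1 − 0.5) = 1e+08 · 0.5 ≈ 5e+07 m = 50 Mm.
(b) rₐ = a(1 + e) = 1e+08 · (1 + 0.5) = 1e+08 · 1.5 ≈ 1.5e+08 m = 150 Mm.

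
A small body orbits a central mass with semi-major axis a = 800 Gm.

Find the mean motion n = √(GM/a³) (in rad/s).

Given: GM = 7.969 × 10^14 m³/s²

Convert to SI: a = 800 Gm = 8e+11 m.
n = √(GM / a³).
n = √(7.969e+14 / (8e+11)³) rad/s ≈ 3.945e-11 rad/s.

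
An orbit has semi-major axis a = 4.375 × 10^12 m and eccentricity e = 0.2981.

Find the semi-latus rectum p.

p = a (1 − e²).
p = 4.375e+12 · (1 − (0.2981)²) = 4.375e+12 · 0.911136 ≈ 3.986e+12 m = 3.986 × 10^12 m.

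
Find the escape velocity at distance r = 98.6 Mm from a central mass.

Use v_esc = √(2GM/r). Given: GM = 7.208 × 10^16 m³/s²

Convert to SI: r = 98.6 Mm = 9.86e+07 m.
Escape velocity comes from setting total energy to zero: ½v² − GM/r = 0 ⇒ v_esc = √(2GM / r).
v_esc = √(2 · 7.208e+16 / 9.86e+07) m/s ≈ 3.824e+04 m/s = 38.24 km/s.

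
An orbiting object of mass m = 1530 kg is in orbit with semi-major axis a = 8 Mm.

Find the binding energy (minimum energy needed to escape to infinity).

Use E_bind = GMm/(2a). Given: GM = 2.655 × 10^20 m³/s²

Convert to SI: a = 8 Mm = 8e+06 m.
Total orbital energy is E = −GMm/(2a); binding energy is E_bind = −E = GMm/(2a).
E_bind = 2.655e+20 · 1530 / (2 · 8e+06) J ≈ 2.539e+16 J = 25.39 PJ.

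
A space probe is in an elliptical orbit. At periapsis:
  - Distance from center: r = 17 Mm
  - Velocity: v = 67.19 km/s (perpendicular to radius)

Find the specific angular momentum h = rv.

Convert to SI: r = 17 Mm = 1.7e+07 m; v = 67.19 km/s = 67190 m/s.
With v perpendicular to r, h = r · v.
h = 1.7e+07 · 67190 m²/s ≈ 1.142e+12 m²/s.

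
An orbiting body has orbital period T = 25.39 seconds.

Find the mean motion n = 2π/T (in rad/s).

n = 2π / T.
n = 2π / 25.39 s ≈ 0.2475 rad/s.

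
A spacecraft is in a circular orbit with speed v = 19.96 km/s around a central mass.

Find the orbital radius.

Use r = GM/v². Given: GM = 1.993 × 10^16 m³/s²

Convert to SI: v = 19.96 km/s = 19960 m/s.
For a circular orbit, v² = GM / r, so r = GM / v².
r = 1.993e+16 / (19960)² m ≈ 5.002e+07 m = 50.02 Mm.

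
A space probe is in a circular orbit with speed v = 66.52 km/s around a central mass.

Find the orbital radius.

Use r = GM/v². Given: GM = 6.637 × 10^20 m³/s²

Convert to SI: v = 66.52 km/s = 66520 m/s.
For a circular orbit, v² = GM / r, so r = GM / v².
r = 6.637e+20 / (66520)² m ≈ 1.5e+11 m = 150 Gm.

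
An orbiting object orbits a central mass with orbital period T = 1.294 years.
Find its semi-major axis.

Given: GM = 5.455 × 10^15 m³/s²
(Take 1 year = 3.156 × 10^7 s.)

Convert to SI: T = 1.294 years = 4.08386e+07 s.
Invert Kepler's third law: a = (GM · T² / (4π²))^(1/3).
Substituting T = 4.08386e+07 s and GM = 5.455e+15 m³/s²:
a = (5.455e+15 · (4.08386e+07)² / (4π²))^(1/3) m
a ≈ 6.131e+09 m = 6.131 Gm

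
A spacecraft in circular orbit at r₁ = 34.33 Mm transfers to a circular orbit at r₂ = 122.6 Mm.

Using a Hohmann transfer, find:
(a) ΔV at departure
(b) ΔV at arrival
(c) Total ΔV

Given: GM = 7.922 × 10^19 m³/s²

Convert to SI: r₁ = 34.33 Mm = 3.433e+07 m; r₂ = 122.6 Mm = 1.226e+08 m.
Transfer semi-major axis: a_t = (r₁ + r₂)/2 = (3.433e+07 + 1.226e+08)/2 = 7.8465e+07 m.
Circular speeds: v₁ = √(GM/r₁) = 1.51908e+06 m/s, v₂ = √(GM/r₂) = 803845 m/s.
Transfer speeds (vis-viva v² = GM(2/r − 1/a_t)): v₁ᵗ = 1.89884e+06 m/s, v₂ᵗ = 531705 m/s.
(a) ΔV₁ = |v₁ᵗ − v₁| ≈ 3.798e+05 m/s = 379.8 km/s.
(b) ΔV₂ = |v₂ − v₂ᵗ| ≈ 2.721e+05 m/s = 272.1 km/s.
(c) ΔV_total = ΔV₁ + ΔV₂ ≈ 6.519e+05 m/s = 651.9 km/s.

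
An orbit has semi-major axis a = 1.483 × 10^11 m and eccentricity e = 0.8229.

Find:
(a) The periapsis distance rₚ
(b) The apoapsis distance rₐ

(a) rₚ = a(1 − e) = 1.483e+11 · (1 − 0.8229) = 1.483e+11 · 0.1771 ≈ 2.626e+10 m = 2.626 × 10^10 m.
(b) rₐ = a(1 + e) = 1.483e+11 · (1 + 0.8229) = 1.483e+11 · 1.8229 ≈ 2.703e+11 m = 2.703 × 10^11 m.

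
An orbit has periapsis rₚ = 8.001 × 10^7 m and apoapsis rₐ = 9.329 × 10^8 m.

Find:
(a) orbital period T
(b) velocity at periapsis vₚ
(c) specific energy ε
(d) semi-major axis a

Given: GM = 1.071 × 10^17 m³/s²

(a) With a = (rₚ + rₐ)/2 = 5.06455e+08 m, T = 2π √(a³/GM) = 2π √((5.06455e+08)³/1.071e+17) s ≈ 2.188e+05 s
(b) With a = (rₚ + rₐ)/2 = 5.06455e+08 m, vₚ = √(GM (2/rₚ − 1/a)) = √(1.071e+17 · (2/8.001e+07 − 1/5.06455e+08)) m/s ≈ 4.966e+04 m/s
(c) With a = (rₚ + rₐ)/2 = 5.06455e+08 m, ε = −GM/(2a) = −1.071e+17/(2 · 5.06455e+08) J/kg ≈ -1.057e+08 J/kg
(d) a = (rₚ + rₐ)/2 = (8.001e+07 + 9.329e+08)/2 ≈ 5.065e+08 m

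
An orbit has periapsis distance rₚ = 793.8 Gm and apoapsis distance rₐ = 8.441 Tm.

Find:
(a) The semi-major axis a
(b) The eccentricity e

Convert to SI: rₚ = 793.8 Gm = 7.938e+11 m; rₐ = 8.441 Tm = 8.441e+12 m.
(a) a = (rₚ + rₐ) / 2 = (7.938e+11 + 8.441e+12) / 2 ≈ 4.617e+12 m = 4.617 Tm.
(b) e = (rₐ − rₚ) / (rₐ + rₚ) = (8.441e+12 − 7.938e+11) / (8.441e+12 + 7.938e+11) ≈ 0.8281.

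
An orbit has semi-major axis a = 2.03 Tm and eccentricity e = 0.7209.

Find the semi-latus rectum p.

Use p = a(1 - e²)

Convert to SI: a = 2.03 Tm = 2.03e+12 m.
p = a (1 − e²).
p = 2.03e+12 · (1 − (0.7209)²) = 2.03e+12 · 0.480303 ≈ 9.75e+11 m = 975 Gm.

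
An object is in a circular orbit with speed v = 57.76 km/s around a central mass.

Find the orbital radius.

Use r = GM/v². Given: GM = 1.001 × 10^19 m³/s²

Convert to SI: v = 57.76 km/s = 57760 m/s.
For a circular orbit, v² = GM / r, so r = GM / v².
r = 1.001e+19 / (57760)² m ≈ 3e+09 m = 3 Gm.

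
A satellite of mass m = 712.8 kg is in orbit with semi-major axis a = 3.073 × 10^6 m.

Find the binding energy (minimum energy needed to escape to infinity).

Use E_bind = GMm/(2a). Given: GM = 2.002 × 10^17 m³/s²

Total orbital energy is E = −GMm/(2a); binding energy is E_bind = −E = GMm/(2a).
E_bind = 2.002e+17 · 712.8 / (2 · 3.073e+06) J ≈ 2.322e+13 J = 23.22 TJ.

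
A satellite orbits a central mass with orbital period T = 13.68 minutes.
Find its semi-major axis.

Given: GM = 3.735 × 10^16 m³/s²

Convert to SI: T = 13.68 minutes = 820.8 s.
Invert Kepler's third law: a = (GM · T² / (4π²))^(1/3).
Substituting T = 820.8 s and GM = 3.735e+16 m³/s²:
a = (3.735e+16 · (820.8)² / (4π²))^(1/3) m
a ≈ 8.606e+06 m = 8.606 Mm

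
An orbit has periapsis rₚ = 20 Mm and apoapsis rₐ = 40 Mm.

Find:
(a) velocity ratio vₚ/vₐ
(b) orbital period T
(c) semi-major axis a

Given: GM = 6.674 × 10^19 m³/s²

Convert to SI: rₚ = 20 Mm = 2e+07 m; rₐ = 40 Mm = 4e+07 m.
(a) Conservation of angular momentum (rₚvₚ = rₐvₐ) gives vₚ/vₐ = rₐ/rₚ = 4e+07/2e+07 ≈ 2
(b) With a = (rₚ + rₐ)/2 = 3e+07 m, T = 2π √(a³/GM) = 2π √((3e+07)³/6.674e+19) s ≈ 126.4 s
(c) a = (rₚ + rₐ)/2 = (2e+07 + 4e+07)/2 ≈ 3e+07 m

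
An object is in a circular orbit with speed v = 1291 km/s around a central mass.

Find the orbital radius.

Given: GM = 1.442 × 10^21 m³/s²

Convert to SI: v = 1291 km/s = 1.291e+06 m/s.
For a circular orbit, v² = GM / r, so r = GM / v².
r = 1.442e+21 / (1.291e+06)² m ≈ 8.652e+08 m = 8.652 × 10^8 m.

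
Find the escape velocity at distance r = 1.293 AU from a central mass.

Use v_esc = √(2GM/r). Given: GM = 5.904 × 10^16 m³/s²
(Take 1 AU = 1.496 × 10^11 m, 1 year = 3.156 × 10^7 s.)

Convert to SI: r = 1.293 AU = 1.93433e+11 m.
Escape velocity comes from setting total energy to zero: ½v² − GM/r = 0 ⇒ v_esc = √(2GM / r).
v_esc = √(2 · 5.904e+16 / 1.93433e+11) m/s ≈ 781.3 m/s = 0.1648 AU/year.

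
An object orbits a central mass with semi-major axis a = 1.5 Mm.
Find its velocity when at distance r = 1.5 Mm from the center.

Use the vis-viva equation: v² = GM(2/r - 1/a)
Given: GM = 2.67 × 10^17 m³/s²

Convert to SI: a = 1.5 Mm = 1.5e+06 m; r = 1.5 Mm = 1.5e+06 m.
Vis-viva: v = √(GM · (2/r − 1/a)).
2/r − 1/a = 2/1.5e+06 − 1/1.5e+06 = 6.66667e-07 m⁻¹.
v = √(2.67e+17 · 6.66667e-07) m/s ≈ 4.219e+05 m/s = 421.9 km/s.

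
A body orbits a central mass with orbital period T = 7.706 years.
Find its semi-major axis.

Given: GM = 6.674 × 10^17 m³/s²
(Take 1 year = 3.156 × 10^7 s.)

Convert to SI: T = 7.706 years = 2.43201e+08 s.
Invert Kepler's third law: a = (GM · T² / (4π²))^(1/3).
Substituting T = 2.43201e+08 s and GM = 6.674e+17 m³/s²:
a = (6.674e+17 · (2.43201e+08)² / (4π²))^(1/3) m
a ≈ 1e+11 m = 100 Gm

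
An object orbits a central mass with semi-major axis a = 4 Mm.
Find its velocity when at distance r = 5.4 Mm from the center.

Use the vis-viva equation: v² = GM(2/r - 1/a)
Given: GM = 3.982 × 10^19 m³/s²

Convert to SI: a = 4 Mm = 4e+06 m; r = 5.4 Mm = 5.4e+06 m.
Vis-viva: v = √(GM · (2/r − 1/a)).
2/r − 1/a = 2/5.4e+06 − 1/4e+06 = 1.2037e-07 m⁻¹.
v = √(3.982e+19 · 1.2037e-07) m/s ≈ 2.189e+06 m/s = 2189 km/s.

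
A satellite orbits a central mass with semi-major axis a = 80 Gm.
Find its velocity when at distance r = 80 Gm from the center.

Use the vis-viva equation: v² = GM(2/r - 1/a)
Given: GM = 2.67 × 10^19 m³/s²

Convert to SI: a = 80 Gm = 8e+10 m; r = 80 Gm = 8e+10 m.
Vis-viva: v = √(GM · (2/r − 1/a)).
2/r − 1/a = 2/8e+10 − 1/8e+10 = 1.25e-11 m⁻¹.
v = √(2.67e+19 · 1.25e-11) m/s ≈ 1.827e+04 m/s = 18.27 km/s.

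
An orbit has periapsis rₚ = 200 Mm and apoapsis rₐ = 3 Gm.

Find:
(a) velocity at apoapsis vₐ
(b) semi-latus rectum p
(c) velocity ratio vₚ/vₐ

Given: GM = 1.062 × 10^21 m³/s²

Convert to SI: rₚ = 200 Mm = 2e+08 m; rₐ = 3 Gm = 3e+09 m.
(a) With a = (rₚ + rₐ)/2 = 1.6e+09 m, vₐ = √(GM (2/rₐ − 1/a)) = √(1.062e+21 · (2/3e+09 − 1/1.6e+09)) m/s ≈ 2.104e+05 m/s
(b) From a = (rₚ + rₐ)/2 = 1.6e+09 m and e = (rₐ − rₚ)/(rₐ + rₚ) = 0.875, p = a(1 − e²) = 1.6e+09 · (1 − (0.875)²) ≈ 3.75e+08 m
(c) Conservation of angular momentum (rₚvₚ = rₐvₐ) gives vₚ/vₐ = rₐ/rₚ = 3e+09/2e+08 ≈ 15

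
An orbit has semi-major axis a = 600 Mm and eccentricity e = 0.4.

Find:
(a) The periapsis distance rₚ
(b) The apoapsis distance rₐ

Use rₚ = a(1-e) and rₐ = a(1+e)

Convert to SI: a = 600 Mm = 6e+08 m.
(a) rₚ = a(1 − e) = 6e+08 · (1 − 0.4) = 6e+08 · 0.6 ≈ 3.6e+08 m = 360 Mm.
(b) rₐ = a(1 + e) = 6e+08 · (1 + 0.4) = 6e+08 · 1.4 ≈ 8.4e+08 m = 840 Mm.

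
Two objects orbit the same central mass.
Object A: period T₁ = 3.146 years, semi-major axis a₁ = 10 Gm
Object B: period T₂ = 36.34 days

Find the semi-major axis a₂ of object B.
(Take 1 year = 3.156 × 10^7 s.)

Convert to SI: T₁ = 3.146 years = 9.92878e+07 s; a₁ = 10 Gm = 1e+10 m; T₂ = 36.34 days = 3.13978e+06 s.
Kepler's third law: (T₁/T₂)² = (a₁/a₂)³ ⇒ a₂ = a₁ · (T₂/T₁)^(2/3).
T₂/T₁ = 3.13978e+06 / 9.92878e+07 = 0.031623.
a₂ = 1e+10 · (0.031623)^(2/3) m ≈ 1e+09 m = 1 Gm.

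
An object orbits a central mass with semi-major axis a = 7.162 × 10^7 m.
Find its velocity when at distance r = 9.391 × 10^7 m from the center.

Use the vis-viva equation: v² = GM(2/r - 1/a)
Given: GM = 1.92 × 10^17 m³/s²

Vis-viva: v = √(GM · (2/r − 1/a)).
2/r − 1/a = 2/9.391e+07 − 1/7.162e+07 = 7.33441e-09 m⁻¹.
v = √(1.92e+17 · 7.33441e-09) m/s ≈ 3.753e+04 m/s = 37.53 km/s.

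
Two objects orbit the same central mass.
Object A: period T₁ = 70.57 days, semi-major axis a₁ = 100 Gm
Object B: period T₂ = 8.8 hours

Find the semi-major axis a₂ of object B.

Convert to SI: T₁ = 70.57 days = 6.09725e+06 s; a₁ = 100 Gm = 1e+11 m; T₂ = 8.8 hours = 31680 s.
Kepler's third law: (T₁/T₂)² = (a₁/a₂)³ ⇒ a₂ = a₁ · (T₂/T₁)^(2/3).
T₂/T₁ = 31680 / 6.09725e+06 = 0.00519579.
a₂ = 1e+11 · (0.00519579)^(2/3) m ≈ 3e+09 m = 3 Gm.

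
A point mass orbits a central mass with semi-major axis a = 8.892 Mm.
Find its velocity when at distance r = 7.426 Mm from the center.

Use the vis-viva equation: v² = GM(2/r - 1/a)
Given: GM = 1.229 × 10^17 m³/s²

Convert to SI: a = 8.892 Mm = 8.892e+06 m; r = 7.426 Mm = 7.426e+06 m.
Vis-viva: v = √(GM · (2/r − 1/a)).
2/r − 1/a = 2/7.426e+06 − 1/8.892e+06 = 1.56863e-07 m⁻¹.
v = √(1.229e+17 · 1.56863e-07) m/s ≈ 1.388e+05 m/s = 138.8 km/s.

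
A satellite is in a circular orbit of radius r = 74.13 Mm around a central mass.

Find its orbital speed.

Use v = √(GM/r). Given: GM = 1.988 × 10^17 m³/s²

Convert to SI: r = 74.13 Mm = 7.413e+07 m.
For a circular orbit, gravity supplies the centripetal force, so v = √(GM / r).
v = √(1.988e+17 / 7.413e+07) m/s ≈ 5.179e+04 m/s = 51.79 km/s.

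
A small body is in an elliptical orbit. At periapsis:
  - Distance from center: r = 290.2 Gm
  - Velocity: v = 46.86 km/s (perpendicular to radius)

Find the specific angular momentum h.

Convert to SI: r = 290.2 Gm = 2.902e+11 m; v = 46.86 km/s = 46860 m/s.
With v perpendicular to r, h = r · v.
h = 2.902e+11 · 46860 m²/s ≈ 1.36e+16 m²/s.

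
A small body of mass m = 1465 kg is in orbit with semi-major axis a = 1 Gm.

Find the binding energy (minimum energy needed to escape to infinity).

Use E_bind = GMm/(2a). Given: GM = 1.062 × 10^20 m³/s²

Convert to SI: a = 1 Gm = 1e+09 m.
Total orbital energy is E = −GMm/(2a); binding energy is E_bind = −E = GMm/(2a).
E_bind = 1.062e+20 · 1465 / (2 · 1e+09) J ≈ 7.779e+13 J = 77.79 TJ.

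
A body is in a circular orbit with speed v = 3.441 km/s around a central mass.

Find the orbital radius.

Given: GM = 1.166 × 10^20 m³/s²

Convert to SI: v = 3.441 km/s = 3441 m/s.
For a circular orbit, v² = GM / r, so r = GM / v².
r = 1.166e+20 / (3441)² m ≈ 9.848e+12 m = 9.848 Tm.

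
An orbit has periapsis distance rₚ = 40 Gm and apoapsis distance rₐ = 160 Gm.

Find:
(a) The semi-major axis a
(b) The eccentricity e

Convert to SI: rₚ = 40 Gm = 4e+10 m; rₐ = 160 Gm = 1.6e+11 m.
(a) a = (rₚ + rₐ) / 2 = (4e+10 + 1.6e+11) / 2 ≈ 1e+11 m = 100 Gm.
(b) e = (rₐ − rₚ) / (rₐ + rₚ) = (1.6e+11 − 4e+10) / (1.6e+11 + 4e+10) ≈ 0.6.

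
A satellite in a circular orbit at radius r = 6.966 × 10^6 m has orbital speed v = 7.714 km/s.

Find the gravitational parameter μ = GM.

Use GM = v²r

Convert to SI: v = 7.714 km/s = 7714 m/s.
For a circular orbit v² = GM/r, so GM = v² · r.
GM = (7714)² · 6.966e+06 m³/s² ≈ 4.145e+14 m³/s² = 4.145 × 10^14 m³/s².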